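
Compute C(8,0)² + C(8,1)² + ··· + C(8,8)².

12870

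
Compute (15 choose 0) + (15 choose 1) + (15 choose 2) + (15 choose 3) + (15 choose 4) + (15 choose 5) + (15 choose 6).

1 + 15 + 105 + 455 + 1365 + 3003 + 5005 = 9949.

9949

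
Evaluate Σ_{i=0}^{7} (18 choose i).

1 + 18 + 153 + 816 + 3060 + 8568 + 18564 + 31824 = 63004.

63004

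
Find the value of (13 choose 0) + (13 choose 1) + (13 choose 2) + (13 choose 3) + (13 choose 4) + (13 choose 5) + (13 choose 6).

1 + 13 + 78 + 286 + 715 + 1287 + 1716 = 4096.

4096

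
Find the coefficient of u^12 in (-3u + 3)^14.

The general term is C(14,j)·(-3u)^j·(3)^(14-j); the u^12 term has j = 12.
C(14,12) = 91.
Coefficient = C(14,12) · (-3)^12 · 3^2 = 91 · 531441 · 9 = 435250179.

435250179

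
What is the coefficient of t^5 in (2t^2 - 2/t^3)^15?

General term: C(15,j)·(2t^2)^j·(-2/t^3)^(15-j), with t-exponent 2j − 3(15−j) = 5j − 45.
Set 5j − 45 = 5: j = 10.
C(15,10) = 3003; 2^10 = 1024; (-2)^5 = -32.
Coefficient = 3003 · 1024 · (-32) = -98402304.

-98402304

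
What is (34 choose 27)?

C(34,27) = C(34,7) by symmetry.
C(34,7) = (34·33·32·31·30·29·28) / 7! = 27113264640 / 5040 = 5379616.

5379616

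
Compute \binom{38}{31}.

12620256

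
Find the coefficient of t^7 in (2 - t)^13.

-109824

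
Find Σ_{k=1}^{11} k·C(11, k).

11264

Differentiating (1+x)^11 and setting x=1: Σ k·C(11,k) = 11·2^10 = 11264.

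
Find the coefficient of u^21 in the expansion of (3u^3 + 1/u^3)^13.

16888014

General term: C(13,j)·(3u^3)^j·(1/u^3)^(13-j), with u-exponent 3j − 3(13−j) = 6j − 39.
Set 6j − 39 = 21: j = 10.
C(13,10) = 286; 3^10 = 59049; 1^3 = 1.
Coefficient = 286 · 59049 · 1 = 16888014.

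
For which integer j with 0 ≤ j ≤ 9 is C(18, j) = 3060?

C(18,j) increases on 0 ≤ j ≤ 9. C(18,3) = 816 and C(18,4) = 3060, so j = 4.

4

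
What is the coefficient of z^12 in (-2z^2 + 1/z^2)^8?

General term: C(8,j)·(-2z^2)^j·(1/z^2)^(8-j), with z-exponent 2j − 2(8−j) = 4j − 16.
Set 4j − 16 = 12: j = 7.
C(8,7) = 8; (-2)^7 = -128; 1^1 = 1.
Coefficient = 8 · (-128) · 1 = -1024.

-1024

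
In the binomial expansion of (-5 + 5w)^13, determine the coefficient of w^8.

The general term is C(13,j)·(-5)^j·(5w)^(13-j); the w^8 term has j = 5.
C(13,5) = 1287.
Coefficient = C(13,5) · (-5)^5 · 5^8 = 1287 · (-3125) · 390625 = -1571044921875.

-1571044921875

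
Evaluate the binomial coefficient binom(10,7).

C(10,7) = C(10,3) by symmetry.
C(10,3) = (10·9·8) / 3! = 720 / 6 = 120.

120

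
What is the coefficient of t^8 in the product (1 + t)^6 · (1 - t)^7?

Coefficient of t^8 = Σ_{j} C(6,j)·1^j·C(7,8-j)·(-1)^(8-j) for j from 1 to 6.
= (-6) + 105 + (-420) + 525 + (-210) + 21 = 15.

15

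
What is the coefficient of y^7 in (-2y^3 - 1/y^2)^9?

-4032

General term: C(9,j)·(-2y^3)^j·(-1/y^2)^(9-j), with y-exponent 3j − 2(9−j) = 5j − 18.
Set 5j − 18 = 7: j = 5.
C(9,5) = 126; (-2)^5 = -32; (-1)^4 = 1.
Coefficient = 126 · (-32) · 1 = -4032.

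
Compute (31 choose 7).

C(31,7) = (31·30·29·28·27·26·25) / 7! = 13253058000 / 5040 = 2629575.

2629575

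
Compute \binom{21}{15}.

54264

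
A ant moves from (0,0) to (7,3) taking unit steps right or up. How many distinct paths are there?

Each path is a sequence of 10 steps with 7 rights: C(10,7) = 120.

120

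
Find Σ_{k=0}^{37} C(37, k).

The entries of row 37 sum to 2^37 = 137438953472.

137438953472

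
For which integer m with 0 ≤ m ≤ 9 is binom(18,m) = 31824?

C(18,m) increases on 0 ≤ m ≤ 9. C(18,6) = 18564 and C(18,7) = 31824, so m = 7.

7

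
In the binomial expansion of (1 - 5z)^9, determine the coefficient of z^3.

The general term is C(9,j)·(1)^j·(-5z)^(9-j); the z^3 term has j = 6.
C(9,6) = 84.
Coefficient = C(9,6) · (-5)^3 = 84 · (-125) = -10500.

-10500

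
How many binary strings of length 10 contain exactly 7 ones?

120

Choose the 7 positions: C(10,7) = 120.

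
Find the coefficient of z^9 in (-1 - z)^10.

10

The general term is C(10,j)·(-1)^j·(-z)^(10-j); the z^9 term has j = 1.
C(10,1) = 10.
Coefficient = C(10,1) · (-1)^1 · (-1)^9 = 10 · (-1) · (-1) = 10.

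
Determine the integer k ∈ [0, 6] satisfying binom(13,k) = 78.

2

C(13,k) increases on 0 ≤ k ≤ 6. C(13,1) = 13 and C(13,2) = 78, so k = 2.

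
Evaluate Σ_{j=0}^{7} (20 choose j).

137980

1 + 20 + 190 + 1140 + 4845 + 15504 + 38760 + 77520 = 137980.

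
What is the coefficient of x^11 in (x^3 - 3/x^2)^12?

General term: C(12,j)·(x^3)^j·(-3/x^2)^(12-j), with x-exponent 3j − 2(12−j) = 5j − 24.
Set 5j − 24 = 11: j = 7.
C(12,7) = 792; 1^7 = 1; (-3)^5 = -243.
Coefficient = 792 · 1 · (-243) = -192456.

-192456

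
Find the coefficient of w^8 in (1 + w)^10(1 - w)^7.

-70

Coefficient of w^8 = Σ_{j} C(10,j)·1^j·C(7,8-j)·(-1)^(8-j) for j from 1 to 8.
= (-10) + 315 + (-2520) + 7350 + (-8820) + 4410 + (-840) + 45 = -70.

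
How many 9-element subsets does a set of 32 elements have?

C(32,9) = (32·31·30·29·28·27·26·25·24) / 9! = 10178348544000 / 362880 = 28048800.

28048800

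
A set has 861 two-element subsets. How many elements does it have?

n(n−1)/2 = 861 ⇒ n(n−1) = 1722. Since 42·41 = 1722, n = 42.

42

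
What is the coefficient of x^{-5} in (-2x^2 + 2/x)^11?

General term: C(11,j)·(-2x^2)^j·(2/x)^(11-j), with x-exponent 2j − 1(11−j) = 3j − 11.
Set 3j − 11 = -5: j = 2.
C(11,2) = 55; (-2)^2 = 4; 2^9 = 512.
Coefficient = 55 · 4 · 512 = 112640.

112640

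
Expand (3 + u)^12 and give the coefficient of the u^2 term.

The general term is C(12,j)·(3)^j·(u)^(12-j); the u^2 term has j = 10.
C(12,10) = 66.
Coefficient = C(12,10) · 3^10 = 66 · 59049 = 3897234.

3897234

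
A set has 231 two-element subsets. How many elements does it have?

n(n−1)/2 = 231 ⇒ n(n−1) = 462. Since 22·21 = 462, n = 22.

22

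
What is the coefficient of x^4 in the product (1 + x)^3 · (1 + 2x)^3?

66

Coefficient of x^4 = Σ_{j} C(3,j)·1^j·C(3,4-j)·2^(4-j) for j from 1 to 3.
= 24 + 36 + 6 = 66.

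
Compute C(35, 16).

4059928950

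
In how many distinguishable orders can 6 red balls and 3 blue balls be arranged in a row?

84

Choose positions for the red balls: C(9,6) = 84.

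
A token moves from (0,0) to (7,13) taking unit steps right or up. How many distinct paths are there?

77520

Each path is a sequence of 20 steps with 7 rights: C(20,7) = 77520.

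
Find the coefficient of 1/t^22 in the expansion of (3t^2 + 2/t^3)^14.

83026944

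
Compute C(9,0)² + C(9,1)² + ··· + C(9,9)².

Σ C(9,r)² is the coefficient of x^9 in (1+x)^9(1+x)^9 = (1+x)^18, i.e. C(18,9) = 48620.

48620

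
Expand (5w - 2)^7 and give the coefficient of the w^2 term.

-16800

The general term is C(7,j)·(5w)^j·(-2)^(7-j); the w^2 term has j = 2.
C(7,2) = 21.
Coefficient = C(7,2) · 5^2 · (-2)^5 = 21 · 25 · (-32) = -16800.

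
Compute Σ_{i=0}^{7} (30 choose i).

2804012

1 + 30 + 435 + 4060 + 27405 + 142506 + 593775 + 2035800 = 2804012.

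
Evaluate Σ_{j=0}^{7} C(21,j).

198440

1 + 21 + 210 + 1330 + 5985 + 20349 + 54264 + 116280 = 198440.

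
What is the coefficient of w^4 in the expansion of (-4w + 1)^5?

The general term is C(5,j)·(-4w)^j·(1)^(5-j); the w^4 term has j = 4.
C(5,4) = 5.
Coefficient = C(5,4) · (-4)^4 = 5 · 256 = 1280.

1280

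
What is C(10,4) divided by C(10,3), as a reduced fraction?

C(n,k+1)/C(n,k) = (n−k)/(k+1) = (10−3)/(3+1) = 7/4.

7/4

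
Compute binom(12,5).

792

C(12,5) = (12·11·10·9·8) / 5! = 95040 / 120 = 792.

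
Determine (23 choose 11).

1352078

C(23,11) = (23·22·21·20·19·18·17·16·15·14·13) / 11! = 53970627110400 / 39916800 = 1352078.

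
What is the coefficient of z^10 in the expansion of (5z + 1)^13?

The general term is C(13,j)·(5z)^j·(1)^(13-j); the z^10 term has j = 10.
C(13,10) = 286.
Coefficient = C(13,10) · 5^10 = 286 · 9765625 = 2792968750.

2792968750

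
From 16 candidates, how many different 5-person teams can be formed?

This is C(16,5) = 4368.

4368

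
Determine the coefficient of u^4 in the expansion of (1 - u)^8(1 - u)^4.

Coefficient of u^4 = Σ_{j} C(8,j)·(-1)^j·C(4,4-j)·(-1)^(4-j) for j from 0 to 4.
= 1 + 32 + 168 + 224 + 70 = 495.

495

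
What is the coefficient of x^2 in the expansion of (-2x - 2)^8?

7168

The general term is C(8,j)·(-2x)^j·(-2)^(8-j); the x^2 term has j = 2.
C(8,2) = 28.
Coefficient = C(8,2) · (-2)^2 · (-2)^6 = 28 · 4 · 64 = 7168.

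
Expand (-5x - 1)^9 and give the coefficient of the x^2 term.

-900

The general term is C(9,j)·(-5x)^j·(-1)^(9-j); the x^2 term has j = 2.
C(9,2) = 36.
Coefficient = C(9,2) · (-5)^2 · (-1)^7 = 36 · 25 · (-1) = -900.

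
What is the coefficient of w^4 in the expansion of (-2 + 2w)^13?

The general term is C(13,j)·(-2)^j·(2w)^(13-j); the w^4 term has j = 9.
C(13,9) = 715.
Coefficient = C(13,9) · (-2)^9 · 2^4 = 715 · (-512) · 16 = -5857280.

-5857280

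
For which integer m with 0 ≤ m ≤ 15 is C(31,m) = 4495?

3

C(31,m) increases on 0 ≤ m ≤ 15. C(31,2) = 465 and C(31,3) = 4495, so m = 3.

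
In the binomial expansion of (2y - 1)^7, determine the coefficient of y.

The general term is C(7,j)·(2y)^j·(-1)^(7-j); the y^1 term has j = 1.
C(7,1) = 7.
Coefficient = C(7,1) · 2^1 = 7 · 2 = 14.

14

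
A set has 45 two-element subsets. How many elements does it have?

n(n−1)/2 = 45 ⇒ n(n−1) = 90. Since 10·9 = 90, n = 10.

10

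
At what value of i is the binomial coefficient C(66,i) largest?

C(66,i) is maximized at i = 66/2 = 33.

33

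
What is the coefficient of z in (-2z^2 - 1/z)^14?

64064

General term: C(14,j)·(-2z^2)^j·(-1/z)^(14-j), with z-exponent 2j − 1(14−j) = 3j − 14.
Set 3j − 14 = 1: j = 5.
C(14,5) = 2002; (-2)^5 = -32; (-1)^9 = -1.
Coefficient = 2002 · (-32) · (-1) = 64064.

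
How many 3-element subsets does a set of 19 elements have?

969

C(19,3) = (19·18·17) / 3! = 5814 / 6 = 969.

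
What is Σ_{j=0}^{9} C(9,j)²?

By Vandermonde's identity, Σ C(9,j)² = C(18,9) = 48620.

48620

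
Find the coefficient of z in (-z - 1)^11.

-11

The general term is C(11,j)·(-z)^j·(-1)^(11-j); the z^1 term has j = 1.
C(11,1) = 11.
Coefficient = C(11,1) · (-1)^1 = 11 · (-1) = -11.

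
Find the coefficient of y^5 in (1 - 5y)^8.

-175000

The general term is C(8,j)·(1)^j·(-5y)^(8-j); the y^5 term has j = 3.
C(8,3) = 56.
Coefficient = C(8,3) · (-5)^5 = 56 · (-3125) = -175000.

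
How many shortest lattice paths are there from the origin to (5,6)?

462

Each path is a sequence of 11 steps with 5 rights: C(11,5) = 462.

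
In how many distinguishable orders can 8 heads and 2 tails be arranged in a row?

45

Choose positions for the heads: C(10,8) = 45.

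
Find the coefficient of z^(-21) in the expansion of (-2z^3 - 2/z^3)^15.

General term: C(15,j)·(-2z^3)^j·(-2/z^3)^(15-j), with z-exponent 3j − 3(15−j) = 6j − 45.
Set 6j − 45 = -21: j = 4.
C(15,4) = 1365; (-2)^4 = 16; (-2)^11 = -2048.
Coefficient = 1365 · 16 · (-2048) = -44728320.

-44728320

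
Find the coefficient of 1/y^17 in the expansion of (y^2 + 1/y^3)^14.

General term: C(14,j)·(y^2)^j·(1/y^3)^(14-j), with y-exponent 2j − 3(14−j) = 5j − 42.
Set 5j − 42 = -17: j = 5.
C(14,5) = 2002; 1^5 = 1; 1^9 = 1.
Coefficient = 2002 · 1 · 1 = 2002.

2002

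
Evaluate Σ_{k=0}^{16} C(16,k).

65536

The entries of row 16 sum to 2^16 = 65536.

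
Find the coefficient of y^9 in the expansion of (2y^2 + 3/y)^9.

145152

General term: C(9,j)·(2y^2)^j·(3/y)^(9-j), with y-exponent 2j − 1(9−j) = 3j − 9.
Set 3j − 9 = 9: j = 6.
C(9,6) = 84; 2^6 = 64; 3^3 = 27.
Coefficient = 84 · 64 · 27 = 145152.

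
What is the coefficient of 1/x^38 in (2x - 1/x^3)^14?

General term: C(14,j)·(2x)^j·(-1/x^3)^(14-j), with x-exponent 1j − 3(14−j) = 4j − 42.
Set 4j − 42 = -38: j = 1.
C(14,1) = 14; 2^1 = 2; (-1)^13 = -1.
Coefficient = 14 · 2 · (-1) = -28.

-28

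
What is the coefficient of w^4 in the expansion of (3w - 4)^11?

The general term is C(11,j)·(3w)^j·(-4)^(11-j); the w^4 term has j = 4.
C(11,4) = 330.
Coefficient = C(11,4) · 3^4 · (-4)^7 = 330 · 81 · (-16384) = -437944320.

-437944320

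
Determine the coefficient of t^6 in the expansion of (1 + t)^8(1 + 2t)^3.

Coefficient of t^6 = Σ_{j} C(8,j)·1^j·C(3,6-j)·2^(6-j) for j from 3 to 6.
= 448 + 840 + 336 + 28 = 1652.

1652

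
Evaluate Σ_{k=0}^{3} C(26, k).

2952

1 + 26 + 325 + 2600 = 2952.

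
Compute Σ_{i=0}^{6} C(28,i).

499178

1 + 28 + 378 + 3276 + 20475 + 98280 + 376740 = 499178.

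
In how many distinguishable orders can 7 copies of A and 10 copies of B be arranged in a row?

19448

Choose positions for the A's: C(17,7) = 19448.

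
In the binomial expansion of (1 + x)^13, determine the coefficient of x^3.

286

The general term is C(13,j)·(1)^j·(x)^(13-j); the x^3 term has j = 10.
C(13,10) = 286.
Coefficient = C(13,10) = 286.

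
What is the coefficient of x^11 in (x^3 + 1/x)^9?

126

General term: C(9,j)·(x^3)^j·(1/x)^(9-j), with x-exponent 3j − 1(9−j) = 4j − 9.
Set 4j − 9 = 11: j = 5.
C(9,5) = 126; 1^5 = 1; 1^4 = 1.
Coefficient = 126 · 1 · 1 = 126.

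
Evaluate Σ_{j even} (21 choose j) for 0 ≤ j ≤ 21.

1048576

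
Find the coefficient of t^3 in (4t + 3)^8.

870912

The general term is C(8,j)·(4t)^j·(3)^(8-j); the t^3 term has j = 3.
C(8,3) = 56.
Coefficient = C(8,3) · 4^3 · 3^5 = 56 · 64 · 243 = 870912.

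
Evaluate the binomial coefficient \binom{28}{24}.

20475

C(28,24) = C(28,4) by symmetry.
C(28,4) = (28·27·26·25) / 4! = 491400 / 24 = 20475.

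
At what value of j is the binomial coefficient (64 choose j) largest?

32

C(64,j) is maximized at j = 64/2 = 32.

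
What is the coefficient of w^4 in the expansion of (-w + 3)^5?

The general term is C(5,j)·(-w)^j·(3)^(5-j); the w^4 term has j = 4.
C(5,4) = 5.
Coefficient = C(5,4) · 3^1 = 5 · 3 = 15.

15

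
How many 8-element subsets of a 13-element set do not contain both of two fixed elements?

All 8-subsets: C(13,8) = 1287. Those containing both fixed elements: C(11,6) = 462.
1287 − 462 = 825.

825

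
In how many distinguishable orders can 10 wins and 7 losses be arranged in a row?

19448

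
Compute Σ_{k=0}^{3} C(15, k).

1 + 15 + 105 + 455 = 576.

576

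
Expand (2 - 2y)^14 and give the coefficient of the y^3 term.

-5963776

The general term is C(14,j)·(2)^j·(-2y)^(14-j); the y^3 term has j = 11.
C(14,11) = 364.
Coefficient = C(14,11) · 2^11 · (-2)^3 = 364 · 2048 · (-8) = -5963776.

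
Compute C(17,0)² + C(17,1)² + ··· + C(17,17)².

Σ C(17,i)² is the coefficient of x^17 in (1+x)^17(1+x)^17 = (1+x)^34, i.e. C(34,17) = 2333606220.

2333606220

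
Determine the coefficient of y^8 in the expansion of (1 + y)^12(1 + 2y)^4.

62271

Coefficient of y^8 = Σ_{j} C(12,j)·1^j·C(4,8-j)·2^(8-j) for j from 4 to 8.
= 7920 + 25344 + 22176 + 6336 + 495 = 62271.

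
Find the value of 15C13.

105

C(15,13) = C(15,2) by symmetry.
C(15,2) = (15·14) / 2! = 210 / 2 = 105.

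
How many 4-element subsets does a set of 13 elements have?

715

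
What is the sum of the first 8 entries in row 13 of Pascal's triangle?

5812

1 + 13 + 78 + 286 + 715 + 1287 + 1716 + 1716 = 5812.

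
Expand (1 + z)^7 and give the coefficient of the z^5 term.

The general term is C(7,j)·(1)^j·(z)^(7-j); the z^5 term has j = 2.
C(7,2) = 21.
Coefficient = C(7,2) = 21.

21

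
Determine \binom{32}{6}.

906192

C(32,6) = (32·31·30·29·28·27) / 6! = 652458240 / 720 = 906192.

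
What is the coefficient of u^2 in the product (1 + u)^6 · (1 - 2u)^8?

Coefficient of u^2 = Σ_{j} C(6,j)·1^j·C(8,2-j)·(-2)^(2-j) for j from 0 to 2.
= 112 + (-96) + 15 = 31.

31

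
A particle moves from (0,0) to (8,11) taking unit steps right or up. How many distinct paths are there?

75582

Each path is a sequence of 19 steps with 8 rights: C(19,8) = 75582.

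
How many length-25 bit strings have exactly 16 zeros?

2042975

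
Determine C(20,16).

C(20,16) = C(20,4) by symmetry.
C(20,4) = (20·19·18·17) / 4! = 116280 / 24 = 4845.

4845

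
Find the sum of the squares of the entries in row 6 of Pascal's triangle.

Σ C(6,j)² is the coefficient of x^6 in (1+x)^6(1+x)^6 = (1+x)^12, i.e. C(12,6) = 924.

924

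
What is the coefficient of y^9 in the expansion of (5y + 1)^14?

The general term is C(14,j)·(5y)^j·(1)^(14-j); the y^9 term has j = 9.
C(14,9) = 2002.
Coefficient = C(14,9) · 5^9 = 2002 · 1953125 = 3910156250.

3910156250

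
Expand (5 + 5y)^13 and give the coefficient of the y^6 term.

2094726562500

The general term is C(13,j)·(5)^j·(5y)^(13-j); the y^6 term has j = 7.
C(13,7) = 1716.
Coefficient = C(13,7) · 5^7 · 5^6 = 1716 · 78125 · 15625 = 2094726562500.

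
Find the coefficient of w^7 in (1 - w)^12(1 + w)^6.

Coefficient of w^7 = Σ_{j} C(12,j)·(-1)^j·C(6,7-j)·1^(7-j) for j from 1 to 7.
= (-12) + 396 + (-3300) + 9900 + (-11880) + 5544 + (-792) = -144.

-144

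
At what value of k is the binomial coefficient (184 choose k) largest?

C(184,k) is maximized at k = 184/2 = 92.

92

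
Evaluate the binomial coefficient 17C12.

6188

C(17,12) = C(17,5) by symmetry.
C(17,5) = (17·16·15·14·13) / 5! = 742560 / 120 = 6188.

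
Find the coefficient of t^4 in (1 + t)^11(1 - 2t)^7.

120

Coefficient of t^4 = Σ_{j} C(11,j)·1^j·C(7,4-j)·(-2)^(4-j) for j from 0 to 4.
= 560 + (-3080) + 4620 + (-2310) + 330 = 120.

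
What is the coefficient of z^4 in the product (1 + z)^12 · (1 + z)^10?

7315

(1 + z)^12(1 + z)^10 = (1 + z)^22, so the coefficient of z^4 is C(22,4)·1^4 = 7315·1 = 7315.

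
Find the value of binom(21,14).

116280

C(21,14) = C(21,7) by symmetry.
C(21,7) = (21·20·19·18·17·16·15) / 7! = 586051200 / 5040 = 116280.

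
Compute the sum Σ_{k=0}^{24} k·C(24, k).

201326592

Since k·C(24,k) = 24·C(23,k−1), the sum is 24·2^23 = 24·8388608 = 201326592.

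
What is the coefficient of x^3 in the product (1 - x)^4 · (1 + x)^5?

-4

Coefficient of x^3 = Σ_{j} C(4,j)·(-1)^j·C(5,3-j)·1^(3-j) for j from 0 to 3.
= 10 + (-40) + 30 + (-4) = -4.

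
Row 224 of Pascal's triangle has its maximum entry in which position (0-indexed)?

C(224,r) is maximized at r = 224/2 = 112.

112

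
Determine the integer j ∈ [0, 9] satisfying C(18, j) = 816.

C(18,j) increases on 0 ≤ j ≤ 9. C(18,2) = 153 and C(18,3) = 816, so j = 3.

3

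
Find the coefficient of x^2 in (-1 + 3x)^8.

252

The general term is C(8,j)·(-1)^j·(3x)^(8-j); the x^2 term has j = 6.
C(8,6) = 28.
Coefficient = C(8,6) · 3^2 = 28 · 9 = 252.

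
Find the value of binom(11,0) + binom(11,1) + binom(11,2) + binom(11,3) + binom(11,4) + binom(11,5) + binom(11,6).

1486

1 + 11 + 55 + 165 + 330 + 462 + 462 = 1486.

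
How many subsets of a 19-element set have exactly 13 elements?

Choose the 13 positions: C(19,13) = 27132.

27132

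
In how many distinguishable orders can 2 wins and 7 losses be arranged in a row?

36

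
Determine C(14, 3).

C(14,3) = (14·13·12) / 3! = 2184 / 6 = 364.

364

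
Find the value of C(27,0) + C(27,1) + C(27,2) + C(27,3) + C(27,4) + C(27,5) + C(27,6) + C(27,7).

1285624

1 + 27 + 351 + 2925 + 17550 + 80730 + 296010 + 888030 = 1285624.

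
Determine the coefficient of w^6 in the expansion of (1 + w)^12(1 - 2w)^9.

156

Coefficient of w^6 = Σ_{j} C(12,j)·1^j·C(9,6-j)·(-2)^(6-j) for j from 0 to 6.
= 5376 + (-48384) + 133056 + (-147840) + 71280 + (-14256) + 924 = 156.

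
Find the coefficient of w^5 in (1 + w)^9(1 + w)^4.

Coefficient of w^5 = Σ_{j} C(9,j)·C(4,5-j) for j from 1 to 5.
= 9 + 144 + 504 + 504 + 126 = 1287.

1287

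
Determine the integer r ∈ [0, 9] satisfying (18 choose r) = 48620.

C(18,r) increases on 0 ≤ r ≤ 9. C(18,8) = 43758 and C(18,9) = 48620, so r = 9.

9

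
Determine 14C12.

C(14,12) = C(14,2) by symmetry.
C(14,2) = (14·13) / 2! = 182 / 2 = 91.

91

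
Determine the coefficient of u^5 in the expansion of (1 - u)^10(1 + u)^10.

0

Coefficient of u^5 = Σ_{j} C(10,j)·(-1)^j·C(10,5-j)·1^(5-j) for j from 0 to 5.
= 252 + (-2100) + 5400 + (-5400) + 2100 + (-252) = 0.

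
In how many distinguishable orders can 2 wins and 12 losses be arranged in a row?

91

Choose positions for the wins: C(14,2) = 91.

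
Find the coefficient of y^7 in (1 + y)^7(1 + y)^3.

(1 + y)^7(1 + y)^3 = (1 + y)^10, so the coefficient of y^7 is C(10,7)·1^7 = 120·1 = 120.

120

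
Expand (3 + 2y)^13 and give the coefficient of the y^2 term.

The general term is C(13,j)·(3)^j·(2y)^(13-j); the y^2 term has j = 11.
C(13,11) = 78.
Coefficient = C(13,11) · 3^11 · 2^2 = 78 · 177147 · 4 = 55269864.

55269864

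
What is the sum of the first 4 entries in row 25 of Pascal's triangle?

2626

1 + 25 + 300 + 2300 = 2626.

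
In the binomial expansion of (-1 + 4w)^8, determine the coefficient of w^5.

-57344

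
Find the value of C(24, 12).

2704156

C(24,12) = (24·23·22·21·20·19·18·17·16·15·14·13) / 12! = 1295295050649600 / 479001600 = 2704156.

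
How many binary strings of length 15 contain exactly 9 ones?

Choose the 9 positions: C(15,9) = 5005.

5005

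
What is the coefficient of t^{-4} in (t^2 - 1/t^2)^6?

General term: C(6,j)·(t^2)^j·(-1/t^2)^(6-j), with t-exponent 2j − 2(6−j) = 4j − 12.
Set 4j − 12 = -4: j = 2.
C(6,2) = 15; 1^2 = 1; (-1)^4 = 1.
Coefficient = 15 · 1 · 1 = 15.

15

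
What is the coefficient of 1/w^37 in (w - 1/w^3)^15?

-105

General term: C(15,j)·(w)^j·(-1/w^3)^(15-j), with w-exponent 1j − 3(15−j) = 4j − 45.
Set 4j − 45 = -37: j = 2.
C(15,2) = 105; 1^2 = 1; (-1)^13 = -1.
Coefficient = 105 · 1 · (-1) = -105.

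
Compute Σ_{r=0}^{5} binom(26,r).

1 + 26 + 325 + 2600 + 14950 + 65780 = 83682.

83682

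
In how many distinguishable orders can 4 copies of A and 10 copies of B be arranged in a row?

1001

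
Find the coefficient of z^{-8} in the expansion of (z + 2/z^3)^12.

General term: C(12,j)·(z)^j·(2/z^3)^(12-j), with z-exponent 1j − 3(12−j) = 4j − 36.
Set 4j − 36 = -8: j = 7.
C(12,7) = 792; 1^7 = 1; 2^5 = 32.
Coefficient = 792 · 1 · 32 = 25344.

25344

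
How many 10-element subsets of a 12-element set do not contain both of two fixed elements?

All 10-subsets: C(12,10) = 66. Those containing both fixed elements: C(10,8) = 45.
66 − 45 = 21.

21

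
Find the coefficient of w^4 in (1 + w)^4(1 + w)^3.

(1 + w)^4(1 + w)^3 = (1 + w)^7, so the coefficient of w^4 is C(7,4)·1^4 = 35·1 = 35.

35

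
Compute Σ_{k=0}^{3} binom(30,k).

4526

1 + 30 + 435 + 4060 = 4526.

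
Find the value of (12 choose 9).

C(12,9) = C(12,3) by symmetry.
C(12,3) = (12·11·10) / 3! = 1320 / 6 = 220.

220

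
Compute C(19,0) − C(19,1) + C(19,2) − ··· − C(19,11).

The partial alternating sum Σ_{k=0}^{11} (−1)^k C(19,k) = (−1)^11 C(18,11) = -31824.

-31824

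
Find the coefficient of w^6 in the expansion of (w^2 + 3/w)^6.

General term: C(6,j)·(w^2)^j·(3/w)^(6-j), with w-exponent 2j − 1(6−j) = 3j − 6.
Set 3j − 6 = 6: j = 4.
C(6,4) = 15; 1^4 = 1; 3^2 = 9.
Coefficient = 15 · 1 · 9 = 135.

135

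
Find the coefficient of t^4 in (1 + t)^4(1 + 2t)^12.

Coefficient of t^4 = Σ_{j} C(4,j)·1^j·C(12,4-j)·2^(4-j) for j from 0 to 4.
= 7920 + 7040 + 1584 + 96 + 1 = 16641.

16641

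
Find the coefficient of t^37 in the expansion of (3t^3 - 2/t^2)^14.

General term: C(14,j)·(3t^3)^j·(-2/t^2)^(14-j), with t-exponent 3j − 2(14−j) = 5j − 28.
Set 5j − 28 = 37: j = 13.
C(14,13) = 14; 3^13 = 1594323; (-2)^1 = -2.
Coefficient = 14 · 1594323 · (-2) = -44641044.

-44641044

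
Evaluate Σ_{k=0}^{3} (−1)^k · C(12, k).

-165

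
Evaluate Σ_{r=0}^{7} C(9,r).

502

1 + 9 + 36 + 84 + 126 + 126 + 84 + 36 = 502.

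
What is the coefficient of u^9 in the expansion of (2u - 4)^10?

The general term is C(10,j)·(2u)^j·(-4)^(10-j); the u^9 term has j = 9.
C(10,9) = 10.
Coefficient = C(10,9) · 2^9 · (-4)^1 = 10 · 512 · (-4) = -20480.

-20480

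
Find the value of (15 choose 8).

6435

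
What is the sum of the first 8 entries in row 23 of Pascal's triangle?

1 + 23 + 253 + 1771 + 8855 + 33649 + 100947 + 245157 = 390656.

390656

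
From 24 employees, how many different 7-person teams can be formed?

346104

This is C(24,7) = 346104.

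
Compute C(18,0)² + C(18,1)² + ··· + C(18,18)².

9075135300

Σ C(18,j)² is the coefficient of x^18 in (1+x)^18(1+x)^18 = (1+x)^36, i.e. C(36,18) = 9075135300.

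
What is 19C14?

C(19,14) = C(19,5) by symmetry.
C(19,5) = (19·18·17·16·15) / 5! = 1395360 / 120 = 11628.

11628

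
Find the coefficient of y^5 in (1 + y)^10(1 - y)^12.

-90

Coefficient of y^5 = Σ_{j} C(10,j)·1^j·C(12,5-j)·(-1)^(5-j) for j from 0 to 5.
= (-792) + 4950 + (-9900) + 7920 + (-2520) + 252 = -90.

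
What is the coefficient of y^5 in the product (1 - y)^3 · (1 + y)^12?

-99

Coefficient of y^5 = Σ_{j} C(3,j)·(-1)^j·C(12,5-j)·1^(5-j) for j from 0 to 3.
= 792 + (-1485) + 660 + (-66) = -99.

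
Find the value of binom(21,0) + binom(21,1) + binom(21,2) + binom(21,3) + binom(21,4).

1 + 21 + 210 + 1330 + 5985 = 7547.

7547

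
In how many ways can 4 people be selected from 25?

This is C(25,4) = 12650.

12650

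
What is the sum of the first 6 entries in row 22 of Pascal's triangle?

1 + 22 + 231 + 1540 + 7315 + 26334 = 35443.

35443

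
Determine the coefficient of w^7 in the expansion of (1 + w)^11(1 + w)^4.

Coefficient of w^7 = Σ_{j} C(11,j)·C(4,7-j) for j from 3 to 7.
= 165 + 1320 + 2772 + 1848 + 330 = 6435.

6435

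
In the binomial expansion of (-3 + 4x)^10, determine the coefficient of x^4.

The general term is C(10,j)·(-3)^j·(4x)^(10-j); the x^4 term has j = 6.
C(10,6) = 210.
Coefficient = C(10,6) · (-3)^6 · 4^4 = 210 · 729 · 256 = 39191040.

39191040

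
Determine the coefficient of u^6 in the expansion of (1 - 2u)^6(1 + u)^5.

Coefficient of u^6 = Σ_{j} C(6,j)·(-2)^j·C(5,6-j)·1^(6-j) for j from 1 to 6.
= (-12) + 300 + (-1600) + 2400 + (-960) + 64 = 192.

192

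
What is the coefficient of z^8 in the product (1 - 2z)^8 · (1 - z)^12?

1550927

Coefficient of z^8 = Σ_{j} C(8,j)·(-2)^j·C(12,8-j)·(-1)^(8-j) for j from 0 to 8.
= 495 + 12672 + 103488 + 354816 + 554400 + 394240 + 118272 + 12288 + 256 = 1550927.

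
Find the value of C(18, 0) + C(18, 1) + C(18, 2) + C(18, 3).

988

1 + 18 + 153 + 816 = 988.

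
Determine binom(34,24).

131128140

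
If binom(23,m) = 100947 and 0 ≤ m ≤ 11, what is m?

6

C(23,m) increases on 0 ≤ m ≤ 11. C(23,5) = 33649 and C(23,6) = 100947, so m = 6.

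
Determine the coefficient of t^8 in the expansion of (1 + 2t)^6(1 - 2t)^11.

-28160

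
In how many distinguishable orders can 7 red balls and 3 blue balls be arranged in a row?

120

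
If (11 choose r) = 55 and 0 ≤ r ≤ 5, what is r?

C(11,r) increases on 0 ≤ r ≤ 5. C(11,1) = 11 and C(11,2) = 55, so r = 2.

2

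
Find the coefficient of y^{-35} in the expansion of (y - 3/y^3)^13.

General term: C(13,j)·(y)^j·(-3/y^3)^(13-j), with y-exponent 1j − 3(13−j) = 4j − 39.
Set 4j − 39 = -35: j = 1.
C(13,1) = 13; 1^1 = 1; (-3)^12 = 531441.
Coefficient = 13 · 1 · 531441 = 6908733.

6908733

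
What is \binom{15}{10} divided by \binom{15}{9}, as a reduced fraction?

3/5

C(n,k+1)/C(n,k) = (n−k)/(k+1) = (15−9)/(9+1) = 6/10 = 3/5.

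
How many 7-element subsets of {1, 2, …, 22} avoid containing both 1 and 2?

All 7-subsets: C(22,7) = 170544. Those containing both fixed elements: C(20,5) = 15504.
170544 − 15504 = 155040.

155040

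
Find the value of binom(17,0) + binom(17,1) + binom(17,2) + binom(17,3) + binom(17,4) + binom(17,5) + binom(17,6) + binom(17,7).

41226

1 + 17 + 136 + 680 + 2380 + 6188 + 12376 + 19448 = 41226.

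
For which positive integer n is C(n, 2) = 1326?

n(n−1)/2 = 1326 ⇒ n(n−1) = 2652. Since 52·51 = 2652, n = 52.

52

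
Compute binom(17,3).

680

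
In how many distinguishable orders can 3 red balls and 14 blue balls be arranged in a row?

Choose positions for the red balls: C(17,3) = 680.

680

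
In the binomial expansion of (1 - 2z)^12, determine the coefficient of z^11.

-24576

The general term is C(12,j)·(1)^j·(-2z)^(12-j); the z^11 term has j = 1.
C(12,1) = 12.
Coefficient = C(12,1) · (-2)^11 = 12 · (-2048) = -24576.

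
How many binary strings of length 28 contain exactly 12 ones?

Choose the 12 positions: C(28,12) = 30421755.

30421755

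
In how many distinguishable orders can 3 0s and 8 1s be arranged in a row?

165

Choose positions for the 0s: C(11,3) = 165.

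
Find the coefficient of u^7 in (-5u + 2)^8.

-1250000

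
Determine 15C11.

1365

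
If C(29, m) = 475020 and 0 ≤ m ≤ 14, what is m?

C(29,m) increases on 0 ≤ m ≤ 14. C(29,5) = 118755 and C(29,6) = 475020, so m = 6.

6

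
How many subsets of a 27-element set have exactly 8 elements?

2220075

Choose the 8 positions: C(27,8) = 2220075.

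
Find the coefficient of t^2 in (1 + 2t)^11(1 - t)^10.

45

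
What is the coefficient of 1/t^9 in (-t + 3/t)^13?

13817466

General term: C(13,j)·(-t)^j·(3/t)^(13-j), with t-exponent 1j − 1(13−j) = 2j − 13.
Set 2j − 13 = -9: j = 2.
C(13,2) = 78; (-1)^2 = 1; 3^11 = 177147.
Coefficient = 78 · 1 · 177147 = 13817466.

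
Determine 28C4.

C(28,4) = (28·27·26·25) / 4! = 491400 / 24 = 20475.

20475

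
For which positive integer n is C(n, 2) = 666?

n(n−1)/2 = 666 ⇒ n(n−1) = 1332. Since 37·36 = 1332, n = 37.

37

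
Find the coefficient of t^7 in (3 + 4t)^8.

The general term is C(8,j)·(3)^j·(4t)^(8-j); the t^7 term has j = 1.
C(8,1) = 8.
Coefficient = C(8,1) · 3^1 · 4^7 = 8 · 3 · 16384 = 393216.

393216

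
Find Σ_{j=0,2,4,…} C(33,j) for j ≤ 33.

Even-j terms of row 33 sum to 2^32 = 4294967296.

4294967296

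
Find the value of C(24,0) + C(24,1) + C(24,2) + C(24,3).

1 + 24 + 276 + 2024 = 2325.

2325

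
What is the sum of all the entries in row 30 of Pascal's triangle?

Setting x = 1 in (1+x)^30 gives Σ C(30,k) = 2^30 = 1073741824.

1073741824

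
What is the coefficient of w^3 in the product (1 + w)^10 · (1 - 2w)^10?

60

Coefficient of w^3 = Σ_{j} C(10,j)·1^j·C(10,3-j)·(-2)^(3-j) for j from 0 to 3.
= (-960) + 1800 + (-900) + 120 = 60.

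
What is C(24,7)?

346104

C(24,7) = (24·23·22·21·20·19·18) / 7! = 1744364160 / 5040 = 346104.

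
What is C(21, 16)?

20349

C(21,16) = C(21,5) by symmetry.
C(21,5) = (21·20·19·18·17) / 5! = 2441880 / 120 = 20349.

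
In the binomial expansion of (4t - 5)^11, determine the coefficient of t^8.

-1351680000

The general term is C(11,j)·(4t)^j·(-5)^(11-j); the t^8 term has j = 8.
C(11,8) = 165.
Coefficient = C(11,8) · 4^8 · (-5)^3 = 165 · 65536 · (-125) = -1351680000.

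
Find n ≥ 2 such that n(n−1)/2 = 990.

45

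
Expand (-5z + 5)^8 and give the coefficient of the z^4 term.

27343750

The general term is C(8,j)·(-5z)^j·(5)^(8-j); the z^4 term has j = 4.
C(8,4) = 70.
Coefficient = C(8,4) · (-5)^4 · 5^4 = 70 · 625 · 625 = 27343750.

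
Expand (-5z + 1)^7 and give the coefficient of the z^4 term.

The general term is C(7,j)·(-5z)^j·(1)^(7-j); the z^4 term has j = 4.
C(7,4) = 35.
Coefficient = C(7,4) · (-5)^4 = 35 · 625 = 21875.

21875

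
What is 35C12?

834451800

C(35,12) = (35·34·33·32·31·30·29·28·27·26·25·24) / 12! = 399703747322880000 / 479001600 = 834451800.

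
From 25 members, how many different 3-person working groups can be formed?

2300

This is C(25,3) = 2300.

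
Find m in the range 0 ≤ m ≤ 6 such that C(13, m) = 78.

2

C(13,m) increases on 0 ≤ m ≤ 6. C(13,1) = 13 and C(13,2) = 78, so m = 2.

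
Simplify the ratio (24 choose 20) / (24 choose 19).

C(n,k+1)/C(n,k) = (n−k)/(k+1) = (24−19)/(19+1) = 5/20 = 1/4.

1/4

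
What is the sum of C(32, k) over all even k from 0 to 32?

2147483648

Even-k terms of row 32 sum to 2^31 = 2147483648.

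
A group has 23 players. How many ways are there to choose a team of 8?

490314

This is C(23,8) = 490314.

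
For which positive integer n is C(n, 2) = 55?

n(n−1)/2 = 55 ⇒ n(n−1) = 110. Since 11·10 = 110, n = 11.

11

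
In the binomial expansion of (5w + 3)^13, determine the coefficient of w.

The general term is C(13,j)·(5w)^j·(3)^(13-j); the w^1 term has j = 1.
C(13,1) = 13.
Coefficient = C(13,1) · 5^1 · 3^12 = 13 · 5 · 531441 = 34543665.

34543665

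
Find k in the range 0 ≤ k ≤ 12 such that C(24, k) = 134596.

C(24,k) increases on 0 ≤ k ≤ 12. C(24,5) = 42504 and C(24,6) = 134596, so k = 6.

6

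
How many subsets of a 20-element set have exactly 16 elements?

Choose the 16 positions: C(20,16) = 4845.

4845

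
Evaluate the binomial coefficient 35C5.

C(35,5) = (35·34·33·32·31) / 5! = 38955840 / 120 = 324632.

324632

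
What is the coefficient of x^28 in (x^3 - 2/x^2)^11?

General term: C(11,j)·(x^3)^j·(-2/x^2)^(11-j), with x-exponent 3j − 2(11−j) = 5j − 22.
Set 5j − 22 = 28: j = 10.
C(11,10) = 11; 1^10 = 1; (-2)^1 = -2.
Coefficient = 11 · 1 · (-2) = -22.

-22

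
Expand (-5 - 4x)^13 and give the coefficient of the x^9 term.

-117145600000

The general term is C(13,j)·(-5)^j·(-4x)^(13-j); the x^9 term has j = 4.
C(13,4) = 715.
Coefficient = C(13,4) · (-5)^4 · (-4)^9 = 715 · 625 · (-262144) = -117145600000.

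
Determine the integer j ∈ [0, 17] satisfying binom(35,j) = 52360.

4

C(35,j) increases on 0 ≤ j ≤ 17. C(35,3) = 6545 and C(35,4) = 52360, so j = 4.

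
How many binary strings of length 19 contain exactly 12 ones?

50388

Choose the 12 positions: C(19,12) = 50388.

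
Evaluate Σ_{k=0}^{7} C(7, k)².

3432

By Vandermonde's identity, Σ C(7,k)² = C(14,7) = 3432.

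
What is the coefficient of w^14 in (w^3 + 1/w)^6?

General term: C(6,j)·(w^3)^j·(1/w)^(6-j), with w-exponent 3j − 1(6−j) = 4j − 6.
Set 4j − 6 = 14: j = 5.
C(6,5) = 6; 1^5 = 1; 1^1 = 1.
Coefficient = 6 · 1 · 1 = 6.

6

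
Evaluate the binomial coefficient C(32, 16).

601080390

C(32,16) = (32·31·30·29·28·27·26·25·24·23·22·21·20·19·18·17) / 16! = 12576278705767096320000 / 20922789888000 = 601080390.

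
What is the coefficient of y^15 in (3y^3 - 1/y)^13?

3752892

General term: C(13,j)·(3y^3)^j·(-1/y)^(13-j), with y-exponent 3j − 1(13−j) = 4j − 13.
Set 4j − 13 = 15: j = 7.
C(13,7) = 1716; 3^7 = 2187; (-1)^6 = 1.
Coefficient = 1716 · 2187 · 1 = 3752892.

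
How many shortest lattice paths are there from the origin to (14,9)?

817190

Each path is a sequence of 23 steps with 14 rights: C(23,14) = 817190.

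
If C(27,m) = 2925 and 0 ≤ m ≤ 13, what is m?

3

C(27,m) increases on 0 ≤ m ≤ 13. C(27,2) = 351 and C(27,3) = 2925, so m = 3.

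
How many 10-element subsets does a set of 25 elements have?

C(25,10) = (25·24·23·22·21·20·19·18·17·16) / 10! = 11861676288000 / 3628800 = 3268760.

3268760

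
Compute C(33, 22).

C(33,22) = C(33,11) by symmetry.
C(33,11) = (33·32·31·30·29·28·27·26·25·24·23) / 11! = 7725366544896000 / 39916800 = 193536720.

193536720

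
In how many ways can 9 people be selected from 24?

1307504

This is C(24,9) = 1307504.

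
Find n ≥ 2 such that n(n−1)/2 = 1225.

50

n(n−1)/2 = 1225 ⇒ n(n−1) = 2450. Since 50·49 = 2450, n = 50.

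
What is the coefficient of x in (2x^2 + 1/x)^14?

64064

General term: C(14,j)·(2x^2)^j·(1/x)^(14-j), with x-exponent 2j − 1(14−j) = 3j − 14.
Set 3j − 14 = 1: j = 5.
C(14,5) = 2002; 2^5 = 32; 1^9 = 1.
Coefficient = 2002 · 32 · 1 = 64064.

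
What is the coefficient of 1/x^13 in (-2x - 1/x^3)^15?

General term: C(15,j)·(-2x)^j·(-1/x^3)^(15-j), with x-exponent 1j − 3(15−j) = 4j − 45.
Set 4j − 45 = -13: j = 8.
C(15,8) = 6435; (-2)^8 = 256; (-1)^7 = -1.
Coefficient = 6435 · 256 · (-1) = -1647360.

-1647360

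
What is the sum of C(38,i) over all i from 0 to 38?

Setting x = 1 in (1+x)^38 gives Σ C(38,i) = 2^38 = 274877906944.

274877906944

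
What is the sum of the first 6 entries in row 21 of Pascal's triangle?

1 + 21 + 210 + 1330 + 5985 + 20349 = 27896.

27896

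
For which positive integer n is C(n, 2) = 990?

45

n(n−1)/2 = 990 ⇒ n(n−1) = 1980. Since 45·44 = 1980, n = 45.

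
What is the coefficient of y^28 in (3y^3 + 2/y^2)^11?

1299078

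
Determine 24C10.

C(24,10) = (24·23·22·21·20·19·18·17·16·15) / 10! = 7117005772800 / 3628800 = 1961256.

1961256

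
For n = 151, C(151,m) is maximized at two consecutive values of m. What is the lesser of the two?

75

For odd n = 151, C(151,m) peaks at m = (n−1)/2 and (n+1)/2; the lesser is 75.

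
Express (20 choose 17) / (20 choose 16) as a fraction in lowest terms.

4/17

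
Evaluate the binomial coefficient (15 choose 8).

6435

C(15,8) = C(15,7) by symmetry.
C(15,7) = (15·14·13·12·11·10·9) / 7! = 32432400 / 5040 = 6435.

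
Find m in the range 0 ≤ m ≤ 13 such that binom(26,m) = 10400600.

C(26,m) increases on 0 ≤ m ≤ 13. C(26,12) = 9657700 and C(26,13) = 10400600, so m = 13.

13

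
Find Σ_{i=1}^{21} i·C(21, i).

22020096

Differentiating (1+x)^21 and setting x=1: Σ i·C(21,i) = 21·2^20 = 22020096.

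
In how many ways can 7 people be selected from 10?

120

This is C(10,7) = 120.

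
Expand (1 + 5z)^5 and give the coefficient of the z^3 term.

1250

The general term is C(5,j)·(1)^j·(5z)^(5-j); the z^3 term has j = 2.
C(5,2) = 10.
Coefficient = C(5,2) · 5^3 = 10 · 125 = 1250.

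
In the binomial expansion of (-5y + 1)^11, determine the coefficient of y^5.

-1443750

The general term is C(11,j)·(-5y)^j·(1)^(11-j); the y^5 term has j = 5.
C(11,5) = 462.
Coefficient = C(11,5) · (-5)^5 = 462 · (-3125) = -1443750.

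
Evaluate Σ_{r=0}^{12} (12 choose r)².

2704156

By Vandermonde's identity, Σ C(12,r)² = C(24,12) = 2704156.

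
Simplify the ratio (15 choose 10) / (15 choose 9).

C(n,k+1)/C(n,k) = (n−k)/(k+1) = (15−9)/(9+1) = 6/10 = 3/5.

3/5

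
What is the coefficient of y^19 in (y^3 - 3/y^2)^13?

57915

General term: C(13,j)·(y^3)^j·(-3/y^2)^(13-j), with y-exponent 3j − 2(13−j) = 5j − 26.
Set 5j − 26 = 19: j = 9.
C(13,9) = 715; 1^9 = 1; (-3)^4 = 81.
Coefficient = 715 · 1 · 81 = 57915.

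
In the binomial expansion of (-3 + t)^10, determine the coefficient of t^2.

295245

The general term is C(10,j)·(-3)^j·(t)^(10-j); the t^2 term has j = 8.
C(10,8) = 45.
Coefficient = C(10,8) · (-3)^8 = 45 · 6561 = 295245.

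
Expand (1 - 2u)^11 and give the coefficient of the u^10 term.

The general term is C(11,j)·(1)^j·(-2u)^(11-j); the u^10 term has j = 1.
C(11,1) = 11.
Coefficient = C(11,1) · (-2)^10 = 11 · 1024 = 11264.

11264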